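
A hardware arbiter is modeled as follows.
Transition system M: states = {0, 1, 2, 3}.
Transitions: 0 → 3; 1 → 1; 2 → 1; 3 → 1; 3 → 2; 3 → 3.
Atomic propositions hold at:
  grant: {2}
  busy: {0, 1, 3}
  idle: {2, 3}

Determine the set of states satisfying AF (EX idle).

Sat(EX idle) = {s : some successor in {2, 3}} = {0, 3}
AF (EX idle): least fixpoint, start Z0 = {0, 3}, add states with every successor in Z. Already a fixed point.
Sat(AF (EX idle)) = {0, 3}

{0, 3}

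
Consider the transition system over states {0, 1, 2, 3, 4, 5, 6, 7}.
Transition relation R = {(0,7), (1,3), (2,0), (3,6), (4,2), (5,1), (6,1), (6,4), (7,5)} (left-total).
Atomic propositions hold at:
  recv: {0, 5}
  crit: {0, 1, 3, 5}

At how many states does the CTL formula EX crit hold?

5

Sat(EX crit) = {s : some successor in {0, 1, 3, 5}} = {1, 2, 5, 6, 7}
|Sat(EX crit)| = |{1, 2, 5, 6, 7}| = 5.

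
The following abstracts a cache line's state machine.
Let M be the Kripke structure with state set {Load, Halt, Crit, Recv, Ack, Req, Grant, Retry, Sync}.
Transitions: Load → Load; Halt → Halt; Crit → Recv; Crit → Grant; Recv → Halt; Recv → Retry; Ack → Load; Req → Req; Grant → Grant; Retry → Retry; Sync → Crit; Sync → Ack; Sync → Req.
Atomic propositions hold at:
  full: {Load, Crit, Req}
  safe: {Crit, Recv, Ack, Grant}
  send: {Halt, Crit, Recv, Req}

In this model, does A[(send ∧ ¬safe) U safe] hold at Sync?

Sat(¬safe) = {Load, Halt, Req, Retry, Sync}
Sat(send ∧ ¬safe) = {Halt, Req}
A[(send ∧ ¬safe) U safe]: least fixpoint, start Z0 = Sat(safe) = {Crit, Recv, Ack, Grant}, add states in Sat(send ∧ ¬safe) with every successor in Z. Already a fixed point.
Sat(A[(send ∧ ¬safe) U safe]) = {Crit, Recv, Ack, Grant}
Sync ∉ Sat(A[(send ∧ ¬safe) U safe]) = {Crit, Recv, Ack, Grant}, so the formula does not hold at Sync.

No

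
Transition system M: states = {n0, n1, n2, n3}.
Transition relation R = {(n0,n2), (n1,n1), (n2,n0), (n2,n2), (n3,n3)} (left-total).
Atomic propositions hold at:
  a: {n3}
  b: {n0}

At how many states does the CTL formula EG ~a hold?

Sat(~a) = {n0, n1, n2}
EG ~a: greatest fixpoint, start Z0 = {n0, n1, n2}, keep only states in Sat with some successor in Z. Already a fixed point.
Sat(EG ~a) = {n0, n1, n2}
|Sat(EG ~a)| = |{n0, n1, n2}| = 3.

3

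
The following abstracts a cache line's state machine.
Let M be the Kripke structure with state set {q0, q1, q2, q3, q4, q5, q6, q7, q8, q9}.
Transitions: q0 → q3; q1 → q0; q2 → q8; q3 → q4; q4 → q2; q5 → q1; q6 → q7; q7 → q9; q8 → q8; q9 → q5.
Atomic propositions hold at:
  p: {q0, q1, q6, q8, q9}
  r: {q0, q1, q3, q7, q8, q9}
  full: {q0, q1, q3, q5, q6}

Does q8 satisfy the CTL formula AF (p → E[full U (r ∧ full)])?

No

Sat(r ∧ full) = {q0, q1, q3}
E[full U (r ∧ full)]: least fixpoint, start Z0 = Sat((r ∧ full)) = {q0, q1, q3}, add states in Sat(full) with some successor in Z. Z1 = {q0, q1, q3, q5}; fixed.
Sat(E[full U (r ∧ full)]) = {q0, q1, q3, q5}
Sat(p → E[full U (r ∧ full)]) = {q0, q1, q2, q3, q4, q5, q7}
AF (p → E[full U (r ∧ full)]): least fixpoint, start Z0 = {q0, q1, q2, q3, q4, q5, q7}, add states with every successor in Z. Z1 = {q0, q1, q2, q3, q4, q5, q6, q7, q9}; fixed.
Sat(AF (p → E[full U (r ∧ full)])) = {q0, q1, q2, q3, q4, q5, q6, q7, q9}
q8 ∉ Sat(AF (p → E[full U (r ∧ full)])) = {q0, q1, q2, q3, q4, q5, q6, q7, q9}, so the formula does not hold at q8.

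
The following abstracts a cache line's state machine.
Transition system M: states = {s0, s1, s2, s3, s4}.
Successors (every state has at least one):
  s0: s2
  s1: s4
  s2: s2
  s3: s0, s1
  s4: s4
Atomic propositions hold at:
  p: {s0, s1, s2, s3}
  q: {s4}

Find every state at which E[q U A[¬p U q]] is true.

{s4}

Sat(¬p) = {s4}
A[¬p U q]: least fixpoint, start Z0 = Sat(q) = {s4}, add states in Sat(¬p) with every successor in Z. Already a fixed point.
Sat(A[¬p U q]) = {s4}
E[q U A[¬p U q]]: least fixpoint, start Z0 = Sat(A[¬p U q]) = {s4}, add states in Sat(q) with some successor in Z. Already a fixed point.
Sat(E[q U A[¬p U q]]) = {s4}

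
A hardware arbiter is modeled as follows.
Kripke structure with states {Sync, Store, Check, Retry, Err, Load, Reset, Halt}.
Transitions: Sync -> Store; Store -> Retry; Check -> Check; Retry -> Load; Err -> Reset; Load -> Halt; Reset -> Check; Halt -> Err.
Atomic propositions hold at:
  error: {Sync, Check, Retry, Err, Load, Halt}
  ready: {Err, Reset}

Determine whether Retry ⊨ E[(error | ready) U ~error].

Yes

Sat(error | ready) = {Sync, Check, Retry, Err, Load, Reset, Halt}
Sat(~error) = {Store, Reset}
E[(error | ready) U ~error]: least fixpoint, start Z0 = Sat(~error) = {Store, Reset}, add states in Sat(error | ready) with some successor in Z. Z1 = {Sync, Store, Err, Reset}; Z2 = {Sync, Store, Err, Reset, Halt}; Z3 = {Sync, Store, Err, Load, Reset, Halt}; Z4 = {Sync, Store, Retry, Err, Load, Reset, Halt}; fixed.
Sat(E[(error | ready) U ~error]) = {Sync, Store, Retry, Err, Load, Reset, Halt}
Retry ∈ Sat(E[(error | ready) U ~error]) = {Sync, Store, Retry, Err, Load, Reset, Halt}, so the formula holds at Retry.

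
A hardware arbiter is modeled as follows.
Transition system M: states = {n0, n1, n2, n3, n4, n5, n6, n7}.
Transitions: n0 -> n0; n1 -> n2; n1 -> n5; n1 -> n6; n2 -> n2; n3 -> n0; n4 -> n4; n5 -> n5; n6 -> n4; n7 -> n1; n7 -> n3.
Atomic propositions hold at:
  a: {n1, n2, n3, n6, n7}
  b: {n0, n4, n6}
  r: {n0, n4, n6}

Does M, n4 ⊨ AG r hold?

Yes

AG r: greatest fixpoint, start Z0 = {n0, n4, n6}, keep only states in Sat with every successor in Z. Already a fixed point.
Sat(AG r) = {n0, n4, n6}
n4 ∈ Sat(AG r) = {n0, n4, n6}, so the formula holds at n4.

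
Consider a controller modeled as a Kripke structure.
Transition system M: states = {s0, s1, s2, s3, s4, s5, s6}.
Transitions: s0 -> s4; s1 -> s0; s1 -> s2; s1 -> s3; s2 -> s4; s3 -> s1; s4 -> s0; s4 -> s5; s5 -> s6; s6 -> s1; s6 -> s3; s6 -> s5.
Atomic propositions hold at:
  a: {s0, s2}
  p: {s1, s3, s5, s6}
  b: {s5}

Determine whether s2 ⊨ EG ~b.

Yes

Sat(~b) = {s0, s1, s2, s3, s4, s6}
EG ~b: greatest fixpoint, start Z0 = {s0, s1, s2, s3, s4, s6}, keep only states in Sat with some successor in Z. Already a fixed point.
Sat(EG ~b) = {s0, s1, s2, s3, s4, s6}
s2 ∈ Sat(EG ~b) = {s0, s1, s2, s3, s4, s6}, so the formula holds at s2.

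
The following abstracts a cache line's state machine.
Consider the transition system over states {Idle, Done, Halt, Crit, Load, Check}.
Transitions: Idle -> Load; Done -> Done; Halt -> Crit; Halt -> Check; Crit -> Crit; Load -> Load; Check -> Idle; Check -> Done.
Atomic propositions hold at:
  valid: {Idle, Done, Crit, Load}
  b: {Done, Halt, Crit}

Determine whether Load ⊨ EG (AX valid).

Yes

Sat(AX valid) = {s : every successor in {Idle, Done, Crit, Load}} = {Idle, Done, Crit, Load, Check}
EG (AX valid): greatest fixpoint, start Z0 = {Idle, Done, Crit, Load, Check}, keep only states in Sat with some successor in Z. Already a fixed point.
Sat(EG (AX valid)) = {Idle, Done, Crit, Load, Check}
Load ∈ Sat(EG (AX valid)) = {Idle, Done, Crit, Load, Check}, so the formula holds at Load.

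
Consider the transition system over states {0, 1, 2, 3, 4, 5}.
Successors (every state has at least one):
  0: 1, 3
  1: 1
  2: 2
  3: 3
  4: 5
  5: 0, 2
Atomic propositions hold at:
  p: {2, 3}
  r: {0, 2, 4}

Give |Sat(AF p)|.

2

AF p: least fixpoint, start Z0 = {2, 3}, add states with every successor in Z. Already a fixed point.
Sat(AF p) = {2, 3}
|Sat(AF p)| = |{2, 3}| = 2.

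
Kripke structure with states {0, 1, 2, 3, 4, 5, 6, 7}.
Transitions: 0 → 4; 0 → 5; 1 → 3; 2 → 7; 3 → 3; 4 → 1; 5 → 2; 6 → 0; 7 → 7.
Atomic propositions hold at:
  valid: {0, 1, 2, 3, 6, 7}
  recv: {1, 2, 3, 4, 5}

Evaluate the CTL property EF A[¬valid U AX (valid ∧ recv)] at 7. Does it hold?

Sat(¬valid) = {4, 5}
Sat(valid ∧ recv) = {1, 2, 3}
Sat(AX (valid ∧ recv)) = {s : every successor in {1, 2, 3}} = {1, 3, 4, 5}
A[¬valid U AX (valid ∧ recv)]: least fixpoint, start Z0 = Sat(AX (valid ∧ recv)) = {1, 3, 4, 5}, add states in Sat(¬valid) with every successor in Z. Already a fixed point.
Sat(A[¬valid U AX (valid ∧ recv)]) = {1, 3, 4, 5}
EF A[¬valid U AX (valid ∧ recv)]: least fixpoint, start Z0 = {1, 3, 4, 5}, add states with some successor in Z. Z1 = {0, 1, 3, 4, 5}; Z2 = {0, 1, 3, 4, 5, 6}; fixed.
Sat(EF A[¬valid U AX (valid ∧ recv)]) = {0, 1, 3, 4, 5, 6}
7 ∉ Sat(EF A[¬valid U AX (valid ∧ recv)]) = {0, 1, 3, 4, 5, 6}, so the formula does not hold at 7.

No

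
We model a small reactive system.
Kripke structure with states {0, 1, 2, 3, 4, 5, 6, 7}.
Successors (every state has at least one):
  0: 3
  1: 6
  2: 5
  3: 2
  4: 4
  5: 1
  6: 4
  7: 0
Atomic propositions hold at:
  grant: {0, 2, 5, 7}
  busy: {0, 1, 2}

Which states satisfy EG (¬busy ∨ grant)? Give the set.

Sat(¬busy) = {3, 4, 5, 6, 7}
Sat(¬busy ∨ grant) = {0, 2, 3, 4, 5, 6, 7}
EG (¬busy ∨ grant): greatest fixpoint, start Z0 = {0, 2, 3, 4, 5, 6, 7}, keep only states in Sat with some successor in Z. Z1 = {0, 2, 3, 4, 6, 7}; Z2 = {0, 3, 4, 6, 7}; Z3 = {0, 4, 6, 7}; Z4 = {4, 6, 7}; Z5 = {4, 6}; fixed.
Sat(EG (¬busy ∨ grant)) = {4, 6}

{4, 6}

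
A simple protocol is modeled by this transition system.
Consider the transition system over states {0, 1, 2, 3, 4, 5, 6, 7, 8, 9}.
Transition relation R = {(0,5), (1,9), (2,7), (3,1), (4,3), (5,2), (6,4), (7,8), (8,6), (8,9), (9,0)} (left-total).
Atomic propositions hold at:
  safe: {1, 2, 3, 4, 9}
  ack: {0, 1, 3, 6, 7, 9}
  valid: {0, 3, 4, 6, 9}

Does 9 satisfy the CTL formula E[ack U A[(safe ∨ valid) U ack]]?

Sat(safe ∨ valid) = {0, 1, 2, 3, 4, 6, 9}
A[(safe ∨ valid) U ack]: least fixpoint, start Z0 = Sat(ack) = {0, 1, 3, 6, 7, 9}, add states in Sat(safe ∨ valid) with every successor in Z. Z1 = {0, 1, 2, 3, 4, 6, 7, 9}; fixed.
Sat(A[(safe ∨ valid) U ack]) = {0, 1, 2, 3, 4, 6, 7, 9}
E[ack U A[(safe ∨ valid) U ack]]: least fixpoint, start Z0 = Sat(A[(safe ∨ valid) U ack]) = {0, 1, 2, 3, 4, 6, 7, 9}, add states in Sat(ack) with some successor in Z. Already a fixed point.
Sat(E[ack U A[(safe ∨ valid) U ack]]) = {0, 1, 2, 3, 4, 6, 7, 9}
9 ∈ Sat(E[ack U A[(safe ∨ valid) U ack]]) = {0, 1, 2, 3, 4, 6, 7, 9}, so the formula holds at 9.

Yes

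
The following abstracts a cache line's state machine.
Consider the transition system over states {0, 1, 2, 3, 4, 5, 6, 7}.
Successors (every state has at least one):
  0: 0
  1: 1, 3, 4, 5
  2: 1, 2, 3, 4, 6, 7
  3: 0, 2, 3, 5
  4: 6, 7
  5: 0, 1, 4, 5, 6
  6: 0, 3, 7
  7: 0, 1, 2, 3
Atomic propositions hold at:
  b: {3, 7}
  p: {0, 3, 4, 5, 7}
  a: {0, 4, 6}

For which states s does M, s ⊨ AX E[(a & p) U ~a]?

{1}

Sat(a & p) = {0, 4}
Sat(~a) = {1, 2, 3, 5, 7}
E[(a & p) U ~a]: least fixpoint, start Z0 = Sat(~a) = {1, 2, 3, 5, 7}, add states in Sat(a & p) with some successor in Z. Z1 = {1, 2, 3, 4, 5, 7}; fixed.
Sat(E[(a & p) U ~a]) = {1, 2, 3, 4, 5, 7}
Sat(AX E[(a & p) U ~a]) = {s : every successor in {1, 2, 3, 4, 5, 7}} = {1}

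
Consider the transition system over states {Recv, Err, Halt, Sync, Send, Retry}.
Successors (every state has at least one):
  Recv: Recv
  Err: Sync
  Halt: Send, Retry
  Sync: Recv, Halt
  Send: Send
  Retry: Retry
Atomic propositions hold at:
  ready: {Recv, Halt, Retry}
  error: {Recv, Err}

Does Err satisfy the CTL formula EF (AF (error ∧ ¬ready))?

Sat(¬ready) = {Err, Sync, Send}
Sat(error ∧ ¬ready) = {Err}
AF (error ∧ ¬ready): least fixpoint, start Z0 = {Err}, add states with every successor in Z. Already a fixed point.
Sat(AF (error ∧ ¬ready)) = {Err}
EF (AF (error ∧ ¬ready)): least fixpoint, start Z0 = {Err}, add states with some successor in Z. Already a fixed point.
Sat(EF (AF (error ∧ ¬ready))) = {Err}
Err ∈ Sat(EF (AF (error ∧ ¬ready))) = {Err}, so the formula holds at Err.

Yes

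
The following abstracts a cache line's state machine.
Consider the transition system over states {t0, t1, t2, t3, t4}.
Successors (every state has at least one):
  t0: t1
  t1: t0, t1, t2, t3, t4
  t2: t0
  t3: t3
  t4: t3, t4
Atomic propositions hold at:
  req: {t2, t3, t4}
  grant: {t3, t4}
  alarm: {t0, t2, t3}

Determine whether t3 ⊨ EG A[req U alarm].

A[req U alarm]: least fixpoint, start Z0 = Sat(alarm) = {t0, t2, t3}, add states in Sat(req) with every successor in Z. Already a fixed point.
Sat(A[req U alarm]) = {t0, t2, t3}
EG A[req U alarm]: greatest fixpoint, start Z0 = {t0, t2, t3}, keep only states in Sat with some successor in Z. Z1 = {t2, t3}; Z2 = {t3}; fixed.
Sat(EG A[req U alarm]) = {t3}
t3 ∈ Sat(EG A[req U alarm]) = {t3}, so the formula holds at t3.

Yes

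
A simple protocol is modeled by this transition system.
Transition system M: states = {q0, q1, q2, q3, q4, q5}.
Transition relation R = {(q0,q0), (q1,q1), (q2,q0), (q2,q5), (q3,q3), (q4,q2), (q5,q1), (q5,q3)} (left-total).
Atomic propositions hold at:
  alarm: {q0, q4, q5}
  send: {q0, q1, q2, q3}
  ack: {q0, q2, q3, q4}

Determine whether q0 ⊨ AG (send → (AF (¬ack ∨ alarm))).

Yes

Sat(¬ack) = {q1, q5}
Sat(¬ack ∨ alarm) = {q0, q1, q4, q5}
AF (¬ack ∨ alarm): least fixpoint, start Z0 = {q0, q1, q4, q5}, add states with every successor in Z. Z1 = {q0, q1, q2, q4, q5}; fixed.
Sat(AF (¬ack ∨ alarm)) = {q0, q1, q2, q4, q5}
Sat(send → (AF (¬ack ∨ alarm))) = {q0, q1, q2, q4, q5}
AG (send → (AF (¬ack ∨ alarm))): greatest fixpoint, start Z0 = {q0, q1, q2, q4, q5}, keep only states in Sat with every successor in Z. Z1 = {q0, q1, q2, q4}; Z2 = {q0, q1, q4}; Z3 = {q0, q1}; fixed.
Sat(AG (send → (AF (¬ack ∨ alarm)))) = {q0, q1}
q0 ∈ Sat(AG (send → (AF (¬ack ∨ alarm)))) = {q0, q1}, so the formula holds at q0.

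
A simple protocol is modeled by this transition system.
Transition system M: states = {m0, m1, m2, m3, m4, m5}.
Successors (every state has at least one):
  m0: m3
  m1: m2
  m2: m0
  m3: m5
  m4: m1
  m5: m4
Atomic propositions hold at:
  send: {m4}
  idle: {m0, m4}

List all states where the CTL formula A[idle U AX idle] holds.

{m2, m5}

Sat(AX idle) = {s : every successor in {m0, m4}} = {m2, m5}
A[idle U AX idle]: least fixpoint, start Z0 = Sat(AX idle) = {m2, m5}, add states in Sat(idle) with every successor in Z. Already a fixed point.
Sat(A[idle U AX idle]) = {m2, m5}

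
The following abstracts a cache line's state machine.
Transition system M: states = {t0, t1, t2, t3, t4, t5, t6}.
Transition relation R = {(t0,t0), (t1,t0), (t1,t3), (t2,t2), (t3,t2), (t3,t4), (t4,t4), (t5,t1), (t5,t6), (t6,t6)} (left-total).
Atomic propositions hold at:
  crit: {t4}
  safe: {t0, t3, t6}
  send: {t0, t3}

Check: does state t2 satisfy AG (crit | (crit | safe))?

Sat(crit | safe) = {t0, t3, t4, t6}
Sat(crit | (crit | safe)) = {t0, t3, t4, t6}
AG (crit | (crit | safe)): greatest fixpoint, start Z0 = {t0, t3, t4, t6}, keep only states in Sat with every successor in Z. Z1 = {t0, t4, t6}; fixed.
Sat(AG (crit | (crit | safe))) = {t0, t4, t6}
t2 ∉ Sat(AG (crit | (crit | safe))) = {t0, t4, t6}, so the formula does not hold at t2.

No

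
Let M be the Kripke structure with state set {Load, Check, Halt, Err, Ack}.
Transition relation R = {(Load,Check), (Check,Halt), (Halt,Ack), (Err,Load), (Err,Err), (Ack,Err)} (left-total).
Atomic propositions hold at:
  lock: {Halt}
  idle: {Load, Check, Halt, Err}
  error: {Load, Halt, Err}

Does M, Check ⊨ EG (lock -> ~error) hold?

No

Sat(~error) = {Check, Ack}
Sat(lock -> ~error) = {Load, Check, Err, Ack}
EG (lock -> ~error): greatest fixpoint, start Z0 = {Load, Check, Err, Ack}, keep only states in Sat with some successor in Z. Z1 = {Load, Err, Ack}; Z2 = {Err, Ack}; fixed.
Sat(EG (lock -> ~error)) = {Err, Ack}
Check ∉ Sat(EG (lock -> ~error)) = {Err, Ack}, so the formula does not hold at Check.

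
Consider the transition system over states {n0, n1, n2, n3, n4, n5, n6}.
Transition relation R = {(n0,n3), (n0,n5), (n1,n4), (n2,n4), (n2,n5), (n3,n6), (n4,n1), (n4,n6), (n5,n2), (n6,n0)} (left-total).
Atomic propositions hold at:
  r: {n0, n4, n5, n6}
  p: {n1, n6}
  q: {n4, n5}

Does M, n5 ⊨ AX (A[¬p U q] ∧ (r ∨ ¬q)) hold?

Yes

Sat(¬p) = {n0, n2, n3, n4, n5}
A[¬p U q]: least fixpoint, start Z0 = Sat(q) = {n4, n5}, add states in Sat(¬p) with every successor in Z. Z1 = {n2, n4, n5}; fixed.
Sat(A[¬p U q]) = {n2, n4, n5}
Sat(¬q) = {n0, n1, n2, n3, n6}
Sat(r ∨ ¬q) = {n0, n1, n2, n3, n4, n5, n6}
Sat(A[¬p U q] ∧ (r ∨ ¬q)) = {n2, n4, n5}
Sat(AX (A[¬p U q] ∧ (r ∨ ¬q))) = {s : every successor in {n2, n4, n5}} = {n1, n2, n5}
n5 ∈ Sat(AX (A[¬p U q] ∧ (r ∨ ¬q))) = {n1, n2, n5}, so the formula holds at n5.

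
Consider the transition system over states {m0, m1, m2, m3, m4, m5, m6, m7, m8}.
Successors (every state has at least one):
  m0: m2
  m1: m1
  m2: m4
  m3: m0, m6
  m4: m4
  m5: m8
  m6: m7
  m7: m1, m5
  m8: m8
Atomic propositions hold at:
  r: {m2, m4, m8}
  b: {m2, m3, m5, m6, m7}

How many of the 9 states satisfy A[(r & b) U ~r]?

Sat(r & b) = {m2}
Sat(~r) = {m0, m1, m3, m5, m6, m7}
A[(r & b) U ~r]: least fixpoint, start Z0 = Sat(~r) = {m0, m1, m3, m5, m6, m7}, add states in Sat(r & b) with every successor in Z. Already a fixed point.
Sat(A[(r & b) U ~r]) = {m0, m1, m3, m5, m6, m7}
|Sat(A[(r & b) U ~r])| = |{m0, m1, m3, m5, m6, m7}| = 6.

6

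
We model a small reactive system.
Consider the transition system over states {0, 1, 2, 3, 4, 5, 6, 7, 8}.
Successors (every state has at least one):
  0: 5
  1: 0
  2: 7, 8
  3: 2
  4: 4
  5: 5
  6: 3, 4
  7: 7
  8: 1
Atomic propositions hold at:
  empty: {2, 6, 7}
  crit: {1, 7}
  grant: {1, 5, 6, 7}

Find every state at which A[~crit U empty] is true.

Sat(~crit) = {0, 2, 3, 4, 5, 6, 8}
A[~crit U empty]: least fixpoint, start Z0 = Sat(empty) = {2, 6, 7}, add states in Sat(~crit) with every successor in Z. Z1 = {2, 3, 6, 7}; fixed.
Sat(A[~crit U empty]) = {2, 3, 6, 7}

{2, 3, 6, 7}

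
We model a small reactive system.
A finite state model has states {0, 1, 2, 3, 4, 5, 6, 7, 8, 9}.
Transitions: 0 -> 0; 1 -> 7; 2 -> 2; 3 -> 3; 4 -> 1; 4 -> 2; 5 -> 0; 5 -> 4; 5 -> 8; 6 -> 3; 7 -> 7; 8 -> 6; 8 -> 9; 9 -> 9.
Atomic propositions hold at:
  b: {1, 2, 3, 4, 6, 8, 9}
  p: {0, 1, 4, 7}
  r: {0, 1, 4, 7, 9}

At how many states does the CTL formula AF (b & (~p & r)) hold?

Sat(~p) = {2, 3, 5, 6, 8, 9}
Sat(~p & r) = {9}
Sat(b & (~p & r)) = {9}
AF (b & (~p & r)): least fixpoint, start Z0 = {9}, add states with every successor in Z. Already a fixed point.
Sat(AF (b & (~p & r))) = {9}
|Sat(AF (b & (~p & r)))| = |{9}| = 1.

1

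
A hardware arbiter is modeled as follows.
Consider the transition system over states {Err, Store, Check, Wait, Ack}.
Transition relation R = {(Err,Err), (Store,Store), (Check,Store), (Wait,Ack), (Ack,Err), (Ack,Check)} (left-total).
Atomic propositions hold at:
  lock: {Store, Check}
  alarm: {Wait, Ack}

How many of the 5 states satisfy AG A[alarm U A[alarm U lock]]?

A[alarm U lock]: least fixpoint, start Z0 = Sat(lock) = {Store, Check}, add states in Sat(alarm) with every successor in Z. Already a fixed point.
Sat(A[alarm U lock]) = {Store, Check}
A[alarm U A[alarm U lock]]: least fixpoint, start Z0 = Sat(A[alarm U lock]) = {Store, Check}, add states in Sat(alarm) with every successor in Z. Already a fixed point.
Sat(A[alarm U A[alarm U lock]]) = {Store, Check}
AG A[alarm U A[alarm U lock]]: greatest fixpoint, start Z0 = {Store, Check}, keep only states in Sat with every successor in Z. Already a fixed point.
Sat(AG A[alarm U A[alarm U lock]]) = {Store, Check}
|Sat(AG A[alarm U A[alarm U lock]])| = |{Store, Check}| = 2.

2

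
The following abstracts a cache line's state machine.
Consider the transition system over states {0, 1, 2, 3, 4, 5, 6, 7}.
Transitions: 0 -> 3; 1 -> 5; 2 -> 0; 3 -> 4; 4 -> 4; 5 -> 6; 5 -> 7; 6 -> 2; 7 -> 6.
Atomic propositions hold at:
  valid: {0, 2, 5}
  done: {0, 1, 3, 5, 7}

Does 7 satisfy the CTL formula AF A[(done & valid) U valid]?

Yes

Sat(done & valid) = {0, 5}
A[(done & valid) U valid]: least fixpoint, start Z0 = Sat(valid) = {0, 2, 5}, add states in Sat(done & valid) with every successor in Z. Already a fixed point.
Sat(A[(done & valid) U valid]) = {0, 2, 5}
AF A[(done & valid) U valid]: least fixpoint, start Z0 = {0, 2, 5}, add states with every successor in Z. Z1 = {0, 1, 2, 5, 6}; Z2 = {0, 1, 2, 5, 6, 7}; fixed.
Sat(AF A[(done & valid) U valid]) = {0, 1, 2, 5, 6, 7}
7 ∈ Sat(AF A[(done & valid) U valid]) = {0, 1, 2, 5, 6, 7}, so the formula holds at 7.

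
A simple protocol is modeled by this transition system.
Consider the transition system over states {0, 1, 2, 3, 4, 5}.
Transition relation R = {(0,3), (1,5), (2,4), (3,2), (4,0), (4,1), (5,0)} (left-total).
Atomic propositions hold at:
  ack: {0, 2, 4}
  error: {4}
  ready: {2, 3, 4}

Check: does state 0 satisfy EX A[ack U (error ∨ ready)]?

Yes

Sat(error ∨ ready) = {2, 3, 4}
A[ack U (error ∨ ready)]: least fixpoint, start Z0 = Sat((error ∨ ready)) = {2, 3, 4}, add states in Sat(ack) with every successor in Z. Z1 = {0, 2, 3, 4}; fixed.
Sat(A[ack U (error ∨ ready)]) = {0, 2, 3, 4}
Sat(EX A[ack U (error ∨ ready)]) = {s : some successor in {0, 2, 3, 4}} = {0, 2, 3, 4, 5}
0 ∈ Sat(EX A[ack U (error ∨ ready)]) = {0, 2, 3, 4, 5}, so the formula holds at 0.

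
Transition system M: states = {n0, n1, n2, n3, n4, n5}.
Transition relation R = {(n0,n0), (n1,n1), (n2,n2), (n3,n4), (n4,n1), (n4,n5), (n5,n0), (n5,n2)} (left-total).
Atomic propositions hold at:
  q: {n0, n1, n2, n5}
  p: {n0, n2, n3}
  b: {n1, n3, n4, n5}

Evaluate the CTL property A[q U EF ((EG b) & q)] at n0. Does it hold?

EG b: greatest fixpoint, start Z0 = {n1, n3, n4, n5}, keep only states in Sat with some successor in Z. Z1 = {n1, n3, n4}; fixed.
Sat(EG b) = {n1, n3, n4}
Sat((EG b) & q) = {n1}
EF ((EG b) & q): least fixpoint, start Z0 = {n1}, add states with some successor in Z. Z1 = {n1, n4}; Z2 = {n1, n3, n4}; fixed.
Sat(EF ((EG b) & q)) = {n1, n3, n4}
A[q U EF ((EG b) & q)]: least fixpoint, start Z0 = Sat(EF ((EG b) & q)) = {n1, n3, n4}, add states in Sat(q) with every successor in Z. Already a fixed point.
Sat(A[q U EF ((EG b) & q)]) = {n1, n3, n4}
n0 ∉ Sat(A[q U EF ((EG b) & q)]) = {n1, n3, n4}, so the formula does not hold at n0.

No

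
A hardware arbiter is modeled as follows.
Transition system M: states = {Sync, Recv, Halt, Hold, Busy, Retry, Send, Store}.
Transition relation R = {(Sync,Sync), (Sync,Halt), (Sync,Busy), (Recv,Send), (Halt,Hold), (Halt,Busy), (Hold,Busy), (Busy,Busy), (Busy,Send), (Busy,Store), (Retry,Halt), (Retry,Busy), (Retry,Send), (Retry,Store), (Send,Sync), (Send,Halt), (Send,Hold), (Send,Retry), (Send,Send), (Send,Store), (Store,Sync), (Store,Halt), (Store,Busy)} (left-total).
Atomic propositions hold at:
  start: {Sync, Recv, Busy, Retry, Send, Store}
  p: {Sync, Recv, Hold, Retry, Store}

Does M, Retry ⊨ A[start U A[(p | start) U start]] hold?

Sat(p | start) = {Sync, Recv, Hold, Busy, Retry, Send, Store}
A[(p | start) U start]: least fixpoint, start Z0 = Sat(start) = {Sync, Recv, Busy, Retry, Send, Store}, add states in Sat(p | start) with every successor in Z. Z1 = {Sync, Recv, Hold, Busy, Retry, Send, Store}; fixed.
Sat(A[(p | start) U start]) = {Sync, Recv, Hold, Busy, Retry, Send, Store}
A[start U A[(p | start) U start]]: least fixpoint, start Z0 = Sat(A[(p | start) U start]) = {Sync, Recv, Hold, Busy, Retry, Send, Store}, add states in Sat(start) with every successor in Z. Already a fixed point.
Sat(A[start U A[(p | start) U start]]) = {Sync, Recv, Hold, Busy, Retry, Send, Store}
Retry ∈ Sat(A[start U A[(p | start) U start]]) = {Sync, Recv, Hold, Busy, Retry, Send, Store}, so the formula holds at Retry.

Yes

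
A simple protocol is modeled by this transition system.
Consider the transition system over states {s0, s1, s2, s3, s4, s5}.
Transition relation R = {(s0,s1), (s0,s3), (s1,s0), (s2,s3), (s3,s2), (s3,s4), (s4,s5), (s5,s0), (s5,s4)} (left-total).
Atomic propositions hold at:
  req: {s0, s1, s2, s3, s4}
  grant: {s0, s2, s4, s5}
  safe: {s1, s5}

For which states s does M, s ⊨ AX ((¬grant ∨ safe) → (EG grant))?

Sat(¬grant) = {s1, s3}
Sat(¬grant ∨ safe) = {s1, s3, s5}
EG grant: greatest fixpoint, start Z0 = {s0, s2, s4, s5}, keep only states in Sat with some successor in Z. Z1 = {s4, s5}; fixed.
Sat(EG grant) = {s4, s5}
Sat((¬grant ∨ safe) → (EG grant)) = {s0, s2, s4, s5}
Sat(AX ((¬grant ∨ safe) → (EG grant))) = {s : every successor in {s0, s2, s4, s5}} = {s1, s3, s4, s5}

{s1, s3, s4, s5}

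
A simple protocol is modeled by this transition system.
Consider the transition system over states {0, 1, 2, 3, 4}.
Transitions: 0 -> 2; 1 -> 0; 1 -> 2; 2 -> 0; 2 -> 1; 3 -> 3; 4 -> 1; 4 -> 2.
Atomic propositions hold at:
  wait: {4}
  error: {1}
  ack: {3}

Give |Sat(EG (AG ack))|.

AG ack: greatest fixpoint, start Z0 = {3}, keep only states in Sat with every successor in Z. Already a fixed point.
Sat(AG ack) = {3}
EG (AG ack): greatest fixpoint, start Z0 = {3}, keep only states in Sat with some successor in Z. Already a fixed point.
Sat(EG (AG ack)) = {3}
|Sat(EG (AG ack))| = |{3}| = 1.

1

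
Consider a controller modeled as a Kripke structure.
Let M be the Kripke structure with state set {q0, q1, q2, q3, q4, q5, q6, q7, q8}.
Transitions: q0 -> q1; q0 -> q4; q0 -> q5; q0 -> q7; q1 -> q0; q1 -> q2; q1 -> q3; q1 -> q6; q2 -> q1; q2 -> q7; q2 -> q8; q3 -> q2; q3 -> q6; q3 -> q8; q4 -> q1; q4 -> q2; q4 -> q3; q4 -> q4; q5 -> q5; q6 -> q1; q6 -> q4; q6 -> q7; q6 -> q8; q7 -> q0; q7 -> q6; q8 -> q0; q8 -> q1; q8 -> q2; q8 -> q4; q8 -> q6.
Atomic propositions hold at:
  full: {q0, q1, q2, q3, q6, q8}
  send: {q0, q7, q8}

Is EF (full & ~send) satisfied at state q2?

Yes

Sat(~send) = {q1, q2, q3, q4, q5, q6}
Sat(full & ~send) = {q1, q2, q3, q6}
EF (full & ~send): least fixpoint, start Z0 = {q1, q2, q3, q6}, add states with some successor in Z. Z1 = {q0, q1, q2, q3, q4, q6, q7, q8}; fixed.
Sat(EF (full & ~send)) = {q0, q1, q2, q3, q4, q6, q7, q8}
q2 ∈ Sat(EF (full & ~send)) = {q0, q1, q2, q3, q4, q6, q7, q8}, so the formula holds at q2.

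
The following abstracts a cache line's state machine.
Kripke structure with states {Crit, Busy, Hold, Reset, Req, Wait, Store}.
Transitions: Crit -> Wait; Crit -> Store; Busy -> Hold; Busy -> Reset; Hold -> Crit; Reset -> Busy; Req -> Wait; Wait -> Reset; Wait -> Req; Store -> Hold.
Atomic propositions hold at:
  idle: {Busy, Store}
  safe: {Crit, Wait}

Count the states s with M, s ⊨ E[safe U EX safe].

Sat(EX safe) = {s : some successor in {Crit, Wait}} = {Crit, Hold, Req}
E[safe U EX safe]: least fixpoint, start Z0 = Sat(EX safe) = {Crit, Hold, Req}, add states in Sat(safe) with some successor in Z. Z1 = {Crit, Hold, Req, Wait}; fixed.
Sat(E[safe U EX safe]) = {Crit, Hold, Req, Wait}
|Sat(E[safe U EX safe])| = |{Crit, Hold, Req, Wait}| = 4.

4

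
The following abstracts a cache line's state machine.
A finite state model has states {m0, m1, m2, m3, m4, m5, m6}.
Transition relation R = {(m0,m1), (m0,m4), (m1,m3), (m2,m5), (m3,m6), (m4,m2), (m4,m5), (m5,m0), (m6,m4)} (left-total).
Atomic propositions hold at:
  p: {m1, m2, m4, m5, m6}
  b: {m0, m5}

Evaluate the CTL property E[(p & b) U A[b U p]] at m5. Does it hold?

Yes

Sat(p & b) = {m5}
A[b U p]: least fixpoint, start Z0 = Sat(p) = {m1, m2, m4, m5, m6}, add states in Sat(b) with every successor in Z. Z1 = {m0, m1, m2, m4, m5, m6}; fixed.
Sat(A[b U p]) = {m0, m1, m2, m4, m5, m6}
E[(p & b) U A[b U p]]: least fixpoint, start Z0 = Sat(A[b U p]) = {m0, m1, m2, m4, m5, m6}, add states in Sat(p & b) with some successor in Z. Already a fixed point.
Sat(E[(p & b) U A[b U p]]) = {m0, m1, m2, m4, m5, m6}
m5 ∈ Sat(E[(p & b) U A[b U p]]) = {m0, m1, m2, m4, m5, m6}, so the formula holds at m5.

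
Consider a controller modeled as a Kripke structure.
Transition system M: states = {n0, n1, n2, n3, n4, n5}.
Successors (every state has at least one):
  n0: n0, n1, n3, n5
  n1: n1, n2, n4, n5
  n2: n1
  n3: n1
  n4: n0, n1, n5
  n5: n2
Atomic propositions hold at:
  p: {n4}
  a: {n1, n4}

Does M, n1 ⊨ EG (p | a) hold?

Yes

Sat(p | a) = {n1, n4}
EG (p | a): greatest fixpoint, start Z0 = {n1, n4}, keep only states in Sat with some successor in Z. Already a fixed point.
Sat(EG (p | a)) = {n1, n4}
n1 ∈ Sat(EG (p | a)) = {n1, n4}, so the formula holds at n1.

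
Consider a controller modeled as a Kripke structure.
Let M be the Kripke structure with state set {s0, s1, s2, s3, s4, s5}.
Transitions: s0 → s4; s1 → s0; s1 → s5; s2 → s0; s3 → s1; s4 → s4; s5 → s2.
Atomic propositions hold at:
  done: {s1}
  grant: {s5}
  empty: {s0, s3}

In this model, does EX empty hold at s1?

Sat(EX empty) = {s : some successor in {s0, s3}} = {s1, s2}
s1 ∈ Sat(EX empty) = {s1, s2}, so the formula holds at s1.

Yes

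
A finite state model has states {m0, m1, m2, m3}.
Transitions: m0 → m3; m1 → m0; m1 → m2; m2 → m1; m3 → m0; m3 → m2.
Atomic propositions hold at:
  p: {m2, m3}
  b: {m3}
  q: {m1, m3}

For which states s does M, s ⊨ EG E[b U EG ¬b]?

{m1, m2, m3}

Sat(¬b) = {m0, m1, m2}
EG ¬b: greatest fixpoint, start Z0 = {m0, m1, m2}, keep only states in Sat with some successor in Z. Z1 = {m1, m2}; fixed.
Sat(EG ¬b) = {m1, m2}
E[b U EG ¬b]: least fixpoint, start Z0 = Sat(EG ¬b) = {m1, m2}, add states in Sat(b) with some successor in Z. Z1 = {m1, m2, m3}; fixed.
Sat(E[b U EG ¬b]) = {m1, m2, m3}
EG E[b U EG ¬b]: greatest fixpoint, start Z0 = {m1, m2, m3}, keep only states in Sat with some successor in Z. Already a fixed point.
Sat(EG E[b U EG ¬b]) = {m1, m2, m3}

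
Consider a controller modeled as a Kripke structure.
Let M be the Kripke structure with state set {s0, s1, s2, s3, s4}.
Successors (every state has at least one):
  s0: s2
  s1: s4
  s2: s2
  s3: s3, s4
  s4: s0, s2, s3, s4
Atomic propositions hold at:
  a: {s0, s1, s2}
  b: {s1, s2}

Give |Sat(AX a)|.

2

Sat(AX a) = {s : every successor in {s0, s1, s2}} = {s0, s2}
|Sat(AX a)| = |{s0, s2}| = 2.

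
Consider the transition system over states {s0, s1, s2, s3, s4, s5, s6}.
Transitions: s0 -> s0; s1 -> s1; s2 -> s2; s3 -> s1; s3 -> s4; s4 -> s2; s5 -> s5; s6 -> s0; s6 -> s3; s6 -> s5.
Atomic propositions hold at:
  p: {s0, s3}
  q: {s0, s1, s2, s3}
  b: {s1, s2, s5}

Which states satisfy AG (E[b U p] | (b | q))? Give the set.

E[b U p]: least fixpoint, start Z0 = Sat(p) = {s0, s3}, add states in Sat(b) with some successor in Z. Already a fixed point.
Sat(E[b U p]) = {s0, s3}
Sat(b | q) = {s0, s1, s2, s3, s5}
Sat(E[b U p] | (b | q)) = {s0, s1, s2, s3, s5}
AG (E[b U p] | (b | q)): greatest fixpoint, start Z0 = {s0, s1, s2, s3, s5}, keep only states in Sat with every successor in Z. Z1 = {s0, s1, s2, s5}; fixed.
Sat(AG (E[b U p] | (b | q))) = {s0, s1, s2, s5}

{s0, s1, s2, s5}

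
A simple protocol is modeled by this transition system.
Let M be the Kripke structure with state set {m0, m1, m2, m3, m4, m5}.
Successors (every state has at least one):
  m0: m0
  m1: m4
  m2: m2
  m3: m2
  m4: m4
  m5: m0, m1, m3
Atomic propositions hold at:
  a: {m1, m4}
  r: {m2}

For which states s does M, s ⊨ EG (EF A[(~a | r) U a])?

{m1, m4, m5}

Sat(~a) = {m0, m2, m3, m5}
Sat(~a | r) = {m0, m2, m3, m5}
A[(~a | r) U a]: least fixpoint, start Z0 = Sat(a) = {m1, m4}, add states in Sat(~a | r) with every successor in Z. Already a fixed point.
Sat(A[(~a | r) U a]) = {m1, m4}
EF A[(~a | r) U a]: least fixpoint, start Z0 = {m1, m4}, add states with some successor in Z. Z1 = {m1, m4, m5}; fixed.
Sat(EF A[(~a | r) U a]) = {m1, m4, m5}
EG (EF A[(~a | r) U a]): greatest fixpoint, start Z0 = {m1, m4, m5}, keep only states in Sat with some successor in Z. Already a fixed point.
Sat(EG (EF A[(~a | r) U a])) = {m1, m4, m5}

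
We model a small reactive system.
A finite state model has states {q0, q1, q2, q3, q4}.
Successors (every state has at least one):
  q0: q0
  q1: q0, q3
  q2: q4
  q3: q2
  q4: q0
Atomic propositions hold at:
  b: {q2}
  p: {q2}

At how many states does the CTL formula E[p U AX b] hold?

1

Sat(AX b) = {s : every successor in {q2}} = {q3}
E[p U AX b]: least fixpoint, start Z0 = Sat(AX b) = {q3}, add states in Sat(p) with some successor in Z. Already a fixed point.
Sat(E[p U AX b]) = {q3}
|Sat(E[p U AX b])| = |{q3}| = 1.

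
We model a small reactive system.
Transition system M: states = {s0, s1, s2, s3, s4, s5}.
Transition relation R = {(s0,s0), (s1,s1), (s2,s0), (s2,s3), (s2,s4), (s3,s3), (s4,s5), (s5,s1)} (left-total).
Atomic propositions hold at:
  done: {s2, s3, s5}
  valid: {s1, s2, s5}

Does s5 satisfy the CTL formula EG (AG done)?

AG done: greatest fixpoint, start Z0 = {s2, s3, s5}, keep only states in Sat with every successor in Z. Z1 = {s3}; fixed.
Sat(AG done) = {s3}
EG (AG done): greatest fixpoint, start Z0 = {s3}, keep only states in Sat with some successor in Z. Already a fixed point.
Sat(EG (AG done)) = {s3}
s5 ∉ Sat(EG (AG done)) = {s3}, so the formula does not hold at s5.

No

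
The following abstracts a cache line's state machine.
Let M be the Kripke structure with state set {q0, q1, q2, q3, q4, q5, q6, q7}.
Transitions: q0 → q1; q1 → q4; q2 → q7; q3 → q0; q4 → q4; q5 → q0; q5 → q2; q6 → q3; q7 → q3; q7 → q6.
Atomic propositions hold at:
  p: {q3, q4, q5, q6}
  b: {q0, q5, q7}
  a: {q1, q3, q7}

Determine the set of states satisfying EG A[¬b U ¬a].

{q0, q1, q3, q4, q5, q6}

Sat(¬b) = {q1, q2, q3, q4, q6}
Sat(¬a) = {q0, q2, q4, q5, q6}
A[¬b U ¬a]: least fixpoint, start Z0 = Sat(¬a) = {q0, q2, q4, q5, q6}, add states in Sat(¬b) with every successor in Z. Z1 = {q0, q1, q2, q3, q4, q5, q6}; fixed.
Sat(A[¬b U ¬a]) = {q0, q1, q2, q3, q4, q5, q6}
EG A[¬b U ¬a]: greatest fixpoint, start Z0 = {q0, q1, q2, q3, q4, q5, q6}, keep only states in Sat with some successor in Z. Z1 = {q0, q1, q3, q4, q5, q6}; fixed.
Sat(EG A[¬b U ¬a]) = {q0, q1, q3, q4, q5, q6}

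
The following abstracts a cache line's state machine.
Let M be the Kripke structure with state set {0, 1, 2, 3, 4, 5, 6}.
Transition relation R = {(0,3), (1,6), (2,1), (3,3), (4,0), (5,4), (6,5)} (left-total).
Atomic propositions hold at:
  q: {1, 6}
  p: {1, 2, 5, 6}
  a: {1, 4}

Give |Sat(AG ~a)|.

Sat(~a) = {0, 2, 3, 5, 6}
AG ~a: greatest fixpoint, start Z0 = {0, 2, 3, 5, 6}, keep only states in Sat with every successor in Z. Z1 = {0, 3, 6}; Z2 = {0, 3}; fixed.
Sat(AG ~a) = {0, 3}
|Sat(AG ~a)| = |{0, 3}| = 2.

2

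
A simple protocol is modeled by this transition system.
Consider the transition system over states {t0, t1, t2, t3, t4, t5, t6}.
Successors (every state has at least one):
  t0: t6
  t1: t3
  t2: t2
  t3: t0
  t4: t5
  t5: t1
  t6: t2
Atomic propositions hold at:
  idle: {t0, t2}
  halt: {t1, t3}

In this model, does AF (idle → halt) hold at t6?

Yes

Sat(idle → halt) = {t1, t3, t4, t5, t6}
AF (idle → halt): least fixpoint, start Z0 = {t1, t3, t4, t5, t6}, add states with every successor in Z. Z1 = {t0, t1, t3, t4, t5, t6}; fixed.
Sat(AF (idle → halt)) = {t0, t1, t3, t4, t5, t6}
t6 ∈ Sat(AF (idle → halt)) = {t0, t1, t3, t4, t5, t6}, so the formula holds at t6.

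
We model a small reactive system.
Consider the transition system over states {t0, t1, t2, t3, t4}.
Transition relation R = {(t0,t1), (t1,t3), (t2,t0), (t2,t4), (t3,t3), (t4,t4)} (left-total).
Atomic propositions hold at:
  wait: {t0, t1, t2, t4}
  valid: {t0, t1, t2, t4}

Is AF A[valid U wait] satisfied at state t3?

No

A[valid U wait]: least fixpoint, start Z0 = Sat(wait) = {t0, t1, t2, t4}, add states in Sat(valid) with every successor in Z. Already a fixed point.
Sat(A[valid U wait]) = {t0, t1, t2, t4}
AF A[valid U wait]: least fixpoint, start Z0 = {t0, t1, t2, t4}, add states with every successor in Z. Already a fixed point.
Sat(AF A[valid U wait]) = {t0, t1, t2, t4}
t3 ∉ Sat(AF A[valid U wait]) = {t0, t1, t2, t4}, so the formula does not hold at t3.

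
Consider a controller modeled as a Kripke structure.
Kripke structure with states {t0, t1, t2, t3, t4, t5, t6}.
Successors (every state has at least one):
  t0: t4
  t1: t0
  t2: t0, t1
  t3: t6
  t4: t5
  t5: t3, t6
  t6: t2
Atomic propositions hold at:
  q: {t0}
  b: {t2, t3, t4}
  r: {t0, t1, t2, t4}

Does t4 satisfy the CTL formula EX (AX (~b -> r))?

No

Sat(~b) = {t0, t1, t5, t6}
Sat(~b -> r) = {t0, t1, t2, t3, t4}
Sat(AX (~b -> r)) = {s : every successor in {t0, t1, t2, t3, t4}} = {t0, t1, t2, t6}
Sat(EX (AX (~b -> r))) = {s : some successor in {t0, t1, t2, t6}} = {t1, t2, t3, t5, t6}
t4 ∉ Sat(EX (AX (~b -> r))) = {t1, t2, t3, t5, t6}, so the formula does not hold at t4.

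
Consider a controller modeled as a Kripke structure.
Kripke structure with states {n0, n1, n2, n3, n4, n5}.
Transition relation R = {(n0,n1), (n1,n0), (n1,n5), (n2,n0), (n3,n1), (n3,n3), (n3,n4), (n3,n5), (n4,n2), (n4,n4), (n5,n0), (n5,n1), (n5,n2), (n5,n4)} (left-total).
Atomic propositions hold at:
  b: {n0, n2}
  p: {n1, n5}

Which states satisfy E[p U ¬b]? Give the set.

{n1, n3, n4, n5}

Sat(¬b) = {n1, n3, n4, n5}
E[p U ¬b]: least fixpoint, start Z0 = Sat(¬b) = {n1, n3, n4, n5}, add states in Sat(p) with some successor in Z. Already a fixed point.
Sat(E[p U ¬b]) = {n1, n3, n4, n5}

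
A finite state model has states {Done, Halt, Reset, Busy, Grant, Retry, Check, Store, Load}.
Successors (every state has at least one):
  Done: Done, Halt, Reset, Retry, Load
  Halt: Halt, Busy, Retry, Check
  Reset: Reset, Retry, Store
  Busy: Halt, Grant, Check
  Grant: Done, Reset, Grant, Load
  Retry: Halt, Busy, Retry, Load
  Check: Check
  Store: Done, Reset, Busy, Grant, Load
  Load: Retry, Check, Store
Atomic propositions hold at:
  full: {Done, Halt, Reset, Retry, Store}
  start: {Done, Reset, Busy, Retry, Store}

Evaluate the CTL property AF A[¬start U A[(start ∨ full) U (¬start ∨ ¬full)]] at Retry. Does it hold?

No

Sat(¬start) = {Halt, Grant, Check, Load}
Sat(start ∨ full) = {Done, Halt, Reset, Busy, Retry, Store}
Sat(¬full) = {Busy, Grant, Check, Load}
Sat(¬start ∨ ¬full) = {Halt, Busy, Grant, Check, Load}
A[(start ∨ full) U (¬start ∨ ¬full)]: least fixpoint, start Z0 = Sat((¬start ∨ ¬full)) = {Halt, Busy, Grant, Check, Load}, add states in Sat(start ∨ full) with every successor in Z. Already a fixed point.
Sat(A[(start ∨ full) U (¬start ∨ ¬full)]) = {Halt, Busy, Grant, Check, Load}
A[¬start U A[(start ∨ full) U (¬start ∨ ¬full)]]: least fixpoint, start Z0 = Sat(A[(start ∨ full) U (¬start ∨ ¬full)]) = {Halt, Busy, Grant, Check, Load}, add states in Sat(¬start) with every successor in Z. Already a fixed point.
Sat(A[¬start U A[(start ∨ full) U (¬start ∨ ¬full)]]) = {Halt, Busy, Grant, Check, Load}
AF A[¬start U A[(start ∨ full) U (¬start ∨ ¬full)]]: least fixpoint, start Z0 = {Halt, Busy, Grant, Check, Load}, add states with every successor in Z. Already a fixed point.
Sat(AF A[¬start U A[(start ∨ full) U (¬start ∨ ¬full)]]) = {Halt, Busy, Grant, Check, Load}
Retry ∉ Sat(AF A[¬start U A[(start ∨ full) U (¬start ∨ ¬full)]]) = {Halt, Busy, Grant, Check, Load}, so the formula does not hold at Retry.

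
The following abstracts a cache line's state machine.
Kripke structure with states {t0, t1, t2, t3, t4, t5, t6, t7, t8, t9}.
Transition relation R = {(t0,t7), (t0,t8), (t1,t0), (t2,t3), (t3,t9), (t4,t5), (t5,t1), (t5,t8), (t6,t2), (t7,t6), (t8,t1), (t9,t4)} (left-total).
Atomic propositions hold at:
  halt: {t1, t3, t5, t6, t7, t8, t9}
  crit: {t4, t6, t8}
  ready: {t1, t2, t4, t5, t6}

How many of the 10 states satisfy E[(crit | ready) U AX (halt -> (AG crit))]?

6

Sat(crit | ready) = {t1, t2, t4, t5, t6, t8}
AG crit: greatest fixpoint, start Z0 = {t4, t6, t8}, keep only states in Sat with every successor in Z. Z1 = ∅; fixed.
Sat(AG crit) = ∅
Sat(halt -> (AG crit)) = {t0, t2, t4}
Sat(AX (halt -> (AG crit))) = {s : every successor in {t0, t2, t4}} = {t1, t6, t9}
E[(crit | ready) U AX (halt -> (AG crit))]: least fixpoint, start Z0 = Sat(AX (halt -> (AG crit))) = {t1, t6, t9}, add states in Sat(crit | ready) with some successor in Z. Z1 = {t1, t5, t6, t8, t9}; Z2 = {t1, t4, t5, t6, t8, t9}; fixed.
Sat(E[(crit | ready) U AX (halt -> (AG crit))]) = {t1, t4, t5, t6, t8, t9}
|Sat(E[(crit | ready) U AX (halt -> (AG crit))])| = |{t1, t4, t5, t6, t8, t9}| = 6.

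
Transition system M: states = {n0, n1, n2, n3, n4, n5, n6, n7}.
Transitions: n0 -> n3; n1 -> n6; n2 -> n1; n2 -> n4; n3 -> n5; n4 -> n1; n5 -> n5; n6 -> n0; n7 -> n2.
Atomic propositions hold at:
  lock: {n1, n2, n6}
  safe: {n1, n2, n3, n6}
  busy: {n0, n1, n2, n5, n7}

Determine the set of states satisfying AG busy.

AG busy: greatest fixpoint, start Z0 = {n0, n1, n2, n5, n7}, keep only states in Sat with every successor in Z. Z1 = {n5, n7}; Z2 = {n5}; fixed.
Sat(AG busy) = {n5}

{n5}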